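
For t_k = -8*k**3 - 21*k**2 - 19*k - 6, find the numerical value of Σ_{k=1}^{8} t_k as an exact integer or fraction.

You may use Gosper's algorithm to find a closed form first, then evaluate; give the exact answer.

t_(k+1)/t_k = (8*k**3 + 45*k**2 + 85*k + 54)/(8*k**3 + 21*k**2 + 19*k + 6).
Normal form (A,B,C) = (1, 1, k**3 + 21*k**2/8 + 19*k/8 + 3/4).
f must satisfy (1)·f(k+1) − (1)·f(k) = k**3 + 21*k**2/8 + 19*k/8 + 3/4.
Bound: deg f ≤ 4.
Solve for f: f(k) = k**2*(k + 1)*(2*k + 1)/8 (degree 4 ≤ 4).
Get s_k = R·t_k = k**2*(-2*k**2 - 3*k - 1) with R(k) = B(k−1)f(k)/C(k) = k**2*(2*k + 1)/(8*k**2 + 13*k + 6).
s_(k+1) − s_k = -8*k**3 - 21*k**2 - 19*k - 6 = t_k.
Evaluate s at k=9 and k=1: -15390 and -6; difference -15384.

Σ = -15384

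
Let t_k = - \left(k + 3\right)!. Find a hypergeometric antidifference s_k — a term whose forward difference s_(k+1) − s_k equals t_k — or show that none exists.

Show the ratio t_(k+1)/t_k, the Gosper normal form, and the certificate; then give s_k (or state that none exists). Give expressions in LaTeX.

t_(k+1)/t_k = k + 4.
Normal form (A,B,C) = (k + 4, 1, 1).
Solve (k + 4)·f(k+1) − (1)·f(k) = 1.
d = -1 from the (1,0,0) case.
d = -1 < 0 ⇒ no nonzero polynomial f; not summable.

none — t_k is not Gosper-summable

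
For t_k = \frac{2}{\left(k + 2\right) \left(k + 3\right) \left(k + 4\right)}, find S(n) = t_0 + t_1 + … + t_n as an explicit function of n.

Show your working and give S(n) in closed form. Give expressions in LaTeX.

S(n) = \frac{n^{2} + 7 n + 6}{6 \left(n^{2} + 7 n + 12\right)}

r(k) = (k + 2)/(k + 5) after simplifying.
Factor: A=k + 2; B=k + 5; C=1.
Solve (k + 2)·f(k+1) − (k + 4)·f(k) = 1.
Degrees (1,1,0) ⇒ d ≤ 2.
Match coefficients ⇒ f(k) = k*(k + 5)/12.
Get s_k = R·t_k = k*(k + 5)/(6*(k + 2)*(k + 3)) with R(k) = B(k−1)f(k)/C(k) = k*(k + 4)*(k + 5)/12.
Δs = 2/(k**3 + 9*k**2 + 26*k + 24), as required.
Telescope: S(n) = s_(n+1) − s_(0) = (n**2 + 7*n + 6)/(6*(n**2 + 7*n + 12)) − (0) = (n**2 + 7*n + 6)/(6*(n**2 + 7*n + 12)).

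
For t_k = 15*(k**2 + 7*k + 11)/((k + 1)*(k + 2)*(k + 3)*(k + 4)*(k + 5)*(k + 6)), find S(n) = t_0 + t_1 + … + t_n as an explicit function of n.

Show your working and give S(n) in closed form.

S(n) = (n**3 + 12*n**2 + 44*n + 33)/(3*(n**3 + 12*n**2 + 44*n + 48))

t_(k+1)/t_k = (k + 1)*(7*k + (k + 1)**2 + 18)/((k + 7)*(k**2 + 7*k + 11)).
So A=k + 1 and B=k + 7, with C=k**2 + 7*k + 11.
Solve (k + 1)·f(k+1) − (k + 6)·f(k) = k**2 + 7*k + 11.
deg f ≤ 5 (via 1,1,2).
Solve for f: f(k) = k*(k + 2)*(k + 4)*(k**2 + 9*k + 23)/45 (degree 5 ≤ 5).
Certificate R = B(k−1)f/C = k*(k + 2)*(k + 4)*(k + 6)*(k**2 + 9*k + 23)/(45*(k**2 + 7*k + 11)) gives s_k = k*(k**2 + 9*k + 23)/(3*(k**3 + 9*k**2 + 23*k + 15)).
Verify: 15*(k**2 + 7*k + 11)/(k**6 + 21*k**5 + 175*k**4 + 735*k**3 + 1624*k**2 + 1764*k + 720) matches t_k.
Telescope: S(n) = s_(n+1) − s_(0) = (n**3 + 12*n**2 + 44*n + 33)/(3*(n**3 + 12*n**2 + 44*n + 48)) − (0) = (n**3 + 12*n**2 + 44*n + 33)/(3*(n**3 + 12*n**2 + 44*n + 48)).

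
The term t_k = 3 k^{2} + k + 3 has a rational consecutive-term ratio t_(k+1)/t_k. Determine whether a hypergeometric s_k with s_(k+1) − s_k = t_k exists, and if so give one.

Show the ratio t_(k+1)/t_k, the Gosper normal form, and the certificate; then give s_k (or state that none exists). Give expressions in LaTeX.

s_k = k \left(k^{2} - k + 3\right)

Ratio r(k) = (k + 3*(k + 1)**2 + 4)/(3*k**2 + k + 3).
So A=1 and B=1, with C=k**2 + k/3 + 1.
Set up (1)·f(k+1) − (1)·f(k) − (k**2 + k/3 + 1) = 0.
Degrees (0,0,2) ⇒ d ≤ 3.
A polynomial solution: f(k) = k*(k**2 - k + 3)/3.
R(k) = B(k−1)·f(k)/C(k) = k*(k**2 - k + 3)/(3*k**2 + k + 3); s_k = R·t_k = k*(k**2 - k + 3).
Check: Δs_k = 3*k**2 + k + 3. ✓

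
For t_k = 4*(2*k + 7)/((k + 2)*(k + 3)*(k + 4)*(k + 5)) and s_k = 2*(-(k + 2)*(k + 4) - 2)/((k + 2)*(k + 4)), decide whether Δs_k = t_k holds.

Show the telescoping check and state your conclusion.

s_(k+1) = 2*(-(k + 3)*(k + 5) - 2)/((k + 3)*(k + 5))
s_(k+1) − s_k = 4*(2*k + 7)/(k**4 + 14*k**3 + 71*k**2 + 154*k + 120)
(s_(k+1) − s_k) − t_k = 0

Valid — Δs_k = t_k.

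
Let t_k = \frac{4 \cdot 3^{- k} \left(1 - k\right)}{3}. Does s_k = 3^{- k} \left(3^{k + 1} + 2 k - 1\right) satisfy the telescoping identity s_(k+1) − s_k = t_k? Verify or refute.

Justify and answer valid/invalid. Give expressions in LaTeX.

Valid — Δs_k = t_k.

s_(k+1) = (9*3**k + 2*k + 1)/(3*3**k)
s_(k+1) − s_k = 4*(1 - k)/(3*3**k)
(s_(k+1) − s_k) − t_k = 0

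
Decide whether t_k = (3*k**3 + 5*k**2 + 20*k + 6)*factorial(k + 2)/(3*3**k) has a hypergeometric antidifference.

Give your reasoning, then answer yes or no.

Yes. s_k = k*(3*k - 1)*factorial(k + 2)/3**k.

r(k) = (3*k**4 + 23*k**3 + 81*k**2 + 151*k + 102)/(3*(3*k**3 + 5*k**2 + 20*k + 6)) after simplifying.
Take A(k)=k/3 + 1, B(k)=1, C(k)=k**3 + 5*k**2/3 + 20*k/3 + 2.
Set up (k/3 + 1)·f(k+1) − (1)·f(k) − (k**3 + 5*k**2/3 + 20*k/3 + 2) = 0.
Degrees (1,0,3) ⇒ d ≤ 2.
Solving with deg f ≤ 2: f(k) = k*(3*k - 1).
Certificate R = B(k−1)f/C = 3*k*(3*k - 1)/(3*k**3 + 5*k**2 + 20*k + 6) gives s_k = k*(3*k - 1)*factorial(k + 2)/3**k.
s_(k+1) − s_k = (3*k**3 + 5*k**2 + 20*k + 6)*factorial(k + 2)/(3*3**k) = t_k.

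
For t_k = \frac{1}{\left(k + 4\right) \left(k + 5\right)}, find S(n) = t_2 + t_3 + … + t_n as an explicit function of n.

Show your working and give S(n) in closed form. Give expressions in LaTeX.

S(n) = \frac{n - 1}{6 \left(n + 5\right)}

Ratio r(k) = (k + 4)/(k + 6).
Gosper form: A/B · C(k+1)/C(k) with A=k + 4, B=k + 6, C=1.
Key eq: (k + 4)·f(k+1) = (k + 5)·f(k) + (1).
deg f ≤ 1 (via 1,1,0).
Match coefficients ⇒ f(k) = k/4.
So s_k = (B(k−1)f/C)·t_k = (k*(k + 5)/4)·t_k = k/(4*(k + 4)).
Check: Δs_k = 1/(k**2 + 9*k + 20). ✓
Telescope: S(n) = s_(n+1) − s_(2) = (n + 1)/(4*(n + 5)) − (1/12) = (n - 1)/(6*(n + 5)).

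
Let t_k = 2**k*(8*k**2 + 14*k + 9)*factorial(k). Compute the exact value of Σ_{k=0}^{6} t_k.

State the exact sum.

Σ = 18708479

Ratio r(k) = 2*(8*k**3 + 38*k**2 + 61*k + 31)/(8*k**2 + 14*k + 9).
Normal form (A,B,C) = (2*k + 2, 1, k**2 + 7*k/4 + 9/8).
Need (2*k + 2)·f(k+1) − (1)·f(k) = k**2 + 7*k/4 + 9/8.
d = 1 from the (1,0,2) case.
Solving with deg f ≤ 1: f(k) = (4*k + 1)/8.
Then R = B(k−1)f/C = (4*k + 1)/(8*k**2 + 14*k + 9), so s_k = R(k)·t_k = 2**k*(4*k + 1)*factorial(k).
s_(k+1) − s_k = 2**k*(8*k**2 + 14*k + 9)*factorial(k) = t_k.
Evaluate s at k=7 and k=0: 18708480 and 1; difference 18708479.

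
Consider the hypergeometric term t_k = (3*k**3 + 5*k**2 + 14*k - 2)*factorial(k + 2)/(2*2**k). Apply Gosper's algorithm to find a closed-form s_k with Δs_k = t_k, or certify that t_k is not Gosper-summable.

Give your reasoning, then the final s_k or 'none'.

Ratio r(k) = (3*k**4 + 23*k**3 + 75*k**2 + 119*k + 60)/(2*(3*k**3 + 5*k**2 + 14*k - 2)).
So A=k/2 + 3/2 and B=1, with C=k**3 + 5*k**2/3 + 14*k/3 - 2/3.
Need (k/2 + 3/2)·f(k+1) − (1)·f(k) = k**3 + 5*k**2/3 + 14*k/3 - 2/3.
deg f ≤ 2 (via 1,0,3).
A polynomial solution: f(k) = 2*(k - 1)*(3*k - 1)/3.
Certificate R = B(k−1)f/C = 2*(k - 1)*(3*k - 1)/(3*k**3 + 5*k**2 + 14*k - 2) gives s_k = (k - 1)*(3*k - 1)*factorial(k + 2)/2**k.
Verify: (3*k**3 + 5*k**2 + 14*k - 2)*factorial(k + 2)/(2*2**k) matches t_k.

s_k = (k - 1)*(3*k - 1)*factorial(k + 2)/2**k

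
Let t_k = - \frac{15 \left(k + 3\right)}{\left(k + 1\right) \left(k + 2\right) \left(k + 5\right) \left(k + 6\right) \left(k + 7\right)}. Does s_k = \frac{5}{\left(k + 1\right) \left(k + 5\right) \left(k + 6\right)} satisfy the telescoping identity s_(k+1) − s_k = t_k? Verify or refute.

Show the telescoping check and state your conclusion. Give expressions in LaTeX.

valid (s_(k+1) − s_k reduces to t_k)

s_(k+1) = 5/((k + 2)*(k + 6)*(k + 7))
s_(k+1) − s_k = 15*(-k - 3)/(k**5 + 21*k**4 + 163*k**3 + 567*k**2 + 844*k + 420)
(s_(k+1) − s_k) − t_k = 0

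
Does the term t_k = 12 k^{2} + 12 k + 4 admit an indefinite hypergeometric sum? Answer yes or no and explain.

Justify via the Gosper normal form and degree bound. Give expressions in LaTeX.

Yes. s_k = 4 k^{3}.

Ratio r(k) = (3*k**2 + 9*k + 7)/(3*k**2 + 3*k + 1).
A = 1, B = 1, C = k**2 + k + 1/3.
Set up (1)·f(k+1) − (1)·f(k) − (k**2 + k + 1/3) = 0.
Degrees (0,0,2) ⇒ d ≤ 3.
Match coefficients ⇒ f(k) = k**3/3.
Then R = B(k−1)f/C = k**3/(3*k**2 + 3*k + 1), so s_k = R(k)·t_k = 4*k**3.
Verify: -4*k**3 + 4*(k + 1)**3 matches t_k.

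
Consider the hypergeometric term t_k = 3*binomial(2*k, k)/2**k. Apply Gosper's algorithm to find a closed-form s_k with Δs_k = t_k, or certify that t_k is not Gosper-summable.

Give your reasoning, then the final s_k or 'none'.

none (Gosper's algorithm certifies no s_k)

r(k) = (2*k + 1)/(k + 1) after simplifying.
Normal form (A,B,C) = (2*k + 1, k + 1, 1).
Key eq: (2*k + 1)·f(k+1) = (k)·f(k) + (1).
From deg A=1, deg B=1, deg C=0: d=-1.
Negative degree bound (-1): no f exists, t_k not Gosper-summable.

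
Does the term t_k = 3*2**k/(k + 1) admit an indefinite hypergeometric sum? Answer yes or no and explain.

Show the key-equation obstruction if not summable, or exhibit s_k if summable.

No. Not Gosper-summable.

Ratio r(k) = 2*(k + 1)/(k + 2).
Normal form (A,B,C) = (2*k + 2, k + 2, 1).
f must satisfy (2*k + 2)·f(k+1) − (k + 1)·f(k) = 1.
Degrees (1,1,0) ⇒ d ≤ -1.
deg f ≤ -1 is impossible — no certificate.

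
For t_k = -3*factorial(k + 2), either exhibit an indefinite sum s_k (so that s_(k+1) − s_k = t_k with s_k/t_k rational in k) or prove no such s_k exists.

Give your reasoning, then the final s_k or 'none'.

Compute t_(k+1)/t_k: get k + 3.
Take A(k)=k + 3, B(k)=1, C(k)=1.
Need (k + 3)·f(k+1) − (1)·f(k) = 1.
Bound: deg f ≤ -1.
Negative degree bound (-1): no f exists, t_k not Gosper-summable.

not Gosper-summable; s_k does not exist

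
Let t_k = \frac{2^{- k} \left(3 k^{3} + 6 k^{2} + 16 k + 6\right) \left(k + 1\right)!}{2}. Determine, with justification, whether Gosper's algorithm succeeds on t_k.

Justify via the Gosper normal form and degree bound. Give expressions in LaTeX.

r(k) = (3*k**4 + 21*k**3 + 67*k**2 + 105*k + 62)/(2*(3*k**3 + 6*k**2 + 16*k + 6)) after simplifying.
Take A(k)=k/2 + 1, B(k)=1, C(k)=k**3 + 2*k**2 + 16*k/3 + 2.
Need (k/2 + 1)·f(k+1) − (1)·f(k) = k**3 + 2*k**2 + 16*k/3 + 2.
deg f ≤ 2 (via 1,0,3).
Solve for f: f(k) = 2*(3*k**2 + 1)/3 (degree 2 ≤ 2).
R(k) = B(k−1)·f(k)/C(k) = 2*(3*k**2 + 1)/(3*k**3 + 6*k**2 + 16*k + 6); s_k = R·t_k = (3*k**2 + 1)*factorial(k + 1)/2**k.
Δs = (3*k**3 + 6*k**2 + 16*k + 6)*factorial(k + 1)/(2*2**k), as required.

Yes. s_k = 2^{- k} \left(3 k^{2} + 1\right) \left(k + 1\right)!.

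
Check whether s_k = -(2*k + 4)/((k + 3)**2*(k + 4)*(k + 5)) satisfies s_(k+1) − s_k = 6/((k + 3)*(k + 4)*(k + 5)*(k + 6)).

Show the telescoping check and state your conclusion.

Invalid: residual 2*(-4*k - 15)/(k**6 + 25*k**5 + 257*k**4 + 1391*k**3 + 4182*k**2 + 6624*k + 4320) ≠ 0.

s_(k+1) = 2*(-k - 3)/((k + 4)**2*(k + 5)*(k + 6))
s_(k+1) − s_k = 2*(3*k**2 + 17*k + 21)/(k**6 + 25*k**5 + 257*k**4 + 1391*k**3 + 4182*k**2 + 6624*k + 4320)
(s_(k+1) − s_k) − t_k = 2*(-4*k - 15)/(k**6 + 25*k**5 + 257*k**4 + 1391*k**3 + 4182*k**2 + 6624*k + 4320)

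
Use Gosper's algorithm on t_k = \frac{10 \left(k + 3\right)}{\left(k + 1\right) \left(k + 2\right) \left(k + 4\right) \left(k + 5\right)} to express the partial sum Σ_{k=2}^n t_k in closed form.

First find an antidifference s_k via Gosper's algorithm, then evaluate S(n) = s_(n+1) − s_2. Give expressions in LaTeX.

S(n) = \frac{5 \left(n^{2} + 7 n - 8\right)}{18 \left(n^{2} + 7 n + 10\right)}

Compute t_(k+1)/t_k: get (k + 1)*(k + 4)**2/((k + 3)**2*(k + 6)).
Normal form (A,B,C) = (k + 1, k + 6, k**2 + 6*k + 9).
Solve (k + 1)·f(k+1) − (k + 5)·f(k) = k**2 + 6*k + 9.
Bound: deg f ≤ 4.
Solve for f: f(k) = k*(k + 2)*(k + 3)*(k + 5)/8 (degree 4 ≤ 4).
R(k) = B(k−1)·f(k)/C(k) = k*(k + 2)*(k + 5)**2/(8*(k + 3)); s_k = R·t_k = 5*k*(k + 5)/(4*(k**2 + 5*k + 4)).
Verify: 10*(k + 3)/(k**4 + 12*k**3 + 49*k**2 + 78*k + 40) matches t_k.
s_(n+1) = 5*(n**2 + 7*n + 6)/(4*(n**2 + 7*n + 10)) and s_(2) = 35/36, so S(n) = 5*(n**2 + 7*n - 8)/(18*(n**2 + 7*n + 10)).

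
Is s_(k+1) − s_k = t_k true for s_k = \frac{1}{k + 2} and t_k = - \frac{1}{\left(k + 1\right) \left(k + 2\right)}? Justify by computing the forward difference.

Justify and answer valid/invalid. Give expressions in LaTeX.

s_(k+1) = 1/(k + 3)
s_(k+1) − s_k = -1/((k + 2)*(k + 3))
(s_(k+1) − s_k) − t_k = 2/(k**3 + 6*k**2 + 11*k + 6)

Invalid: residual \frac{2}{k^{3} + 6 k^{2} + 11 k + 6} ≠ 0.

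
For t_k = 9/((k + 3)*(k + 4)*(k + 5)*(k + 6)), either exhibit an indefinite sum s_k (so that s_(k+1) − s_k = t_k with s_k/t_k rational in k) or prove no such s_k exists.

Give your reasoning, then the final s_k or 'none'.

s_k = k*(k**2 + 12*k + 47)/(20*(k + 3)*(k + 4)*(k + 5))

Step 1: r(k) = (k + 3)/(k + 7).
So A=k + 3 and B=k + 7, with C=1.
f must satisfy (k + 3)·f(k+1) − (k + 6)·f(k) = 1.
Bound: deg f ≤ 3.
Coefficient equations give f(k) = k*(k**2 + 12*k + 47)/180.
Get s_k = R·t_k = k*(k**2 + 12*k + 47)/(20*(k + 3)*(k + 4)*(k + 5)) with R(k) = B(k−1)f(k)/C(k) = k*(k + 6)*(k**2 + 12*k + 47)/180.
s_(k+1) − s_k = 9/(k**4 + 18*k**3 + 119*k**2 + 342*k + 360) = t_k.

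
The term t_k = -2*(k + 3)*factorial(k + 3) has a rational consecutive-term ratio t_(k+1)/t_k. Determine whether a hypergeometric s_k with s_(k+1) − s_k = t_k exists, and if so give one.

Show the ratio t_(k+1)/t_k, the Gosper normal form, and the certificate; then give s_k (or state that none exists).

r(k) = (k + 4)**2/(k + 3) after simplifying.
A = k + 4, B = 1, C = k + 3.
Key eq: (k + 4)·f(k+1) = (1)·f(k) + (k + 3).
deg f ≤ 0 (via 1,0,1).
Coefficient equations give f(k) = 1.
Get s_k = R·t_k = -2*factorial(k + 3) with R(k) = B(k−1)f(k)/C(k) = 1/(k + 3).
Verify: -2*(k + 3)*factorial(k + 3) matches t_k.

s_k = -2*factorial(k + 3)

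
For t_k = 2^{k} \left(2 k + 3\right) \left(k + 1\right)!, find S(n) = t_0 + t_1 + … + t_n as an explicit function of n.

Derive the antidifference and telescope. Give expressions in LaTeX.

Ratio r(k) = 2*(k + 2)*(2*k + 5)/(2*k + 3).
A = 2*k + 4, B = 1, C = k + 3/2.
f must satisfy (2*k + 4)·f(k+1) − (1)·f(k) = k + 3/2.
deg f ≤ 0 (via 1,0,1).
Match coefficients ⇒ f(k) = 1/2.
Get s_k = R·t_k = 2**k*factorial(k + 1) with R(k) = B(k−1)f(k)/C(k) = 1/(2*k + 3).
Verify: 2**k*(2*k + 3)*factorial(k + 1) matches t_k.
Σ_(k=0)^n t_k = s_(n+1) − s_(0) = (2**(n + 1)*factorial(n + 2)) − (1), i.e. 2*2**n*factorial(n + 2) - 1.

S(n) = 2 \cdot 2^{n} \left(n + 2\right)! - 1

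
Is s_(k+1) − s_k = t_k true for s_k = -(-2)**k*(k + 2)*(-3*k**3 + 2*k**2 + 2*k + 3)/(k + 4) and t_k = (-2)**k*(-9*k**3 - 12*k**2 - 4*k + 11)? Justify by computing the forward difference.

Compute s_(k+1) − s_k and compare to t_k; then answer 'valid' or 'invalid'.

Invalid: residual (-2)**(k + 1)*(-9*k**4 - 51*k**3 - 50*k**2 - 3*k + 47)/(k**2 + 9*k + 20) ≠ 0.

s_(k+1) = (-2)**(k + 1)*(3*k**4 + 16*k**3 + 24*k**2 + 5*k - 12)/(k + 5)
s_(k+1) − s_k = (-2)**k*(-9*k**5 - 75*k**4 - 190*k**3 - 165*k**2 + 25*k + 126)/(k**2 + 9*k + 20)
(s_(k+1) − s_k) − t_k = (-2)**(k + 1)*(-9*k**4 - 51*k**3 - 50*k**2 - 3*k + 47)/(k**2 + 9*k + 20)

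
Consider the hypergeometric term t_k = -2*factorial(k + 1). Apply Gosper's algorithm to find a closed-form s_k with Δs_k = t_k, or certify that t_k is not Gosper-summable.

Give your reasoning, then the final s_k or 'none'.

Step 1: r(k) = k + 2.
Normal form (A,B,C) = (k + 2, 1, 1).
Key eq: (k + 2)·f(k+1) = (1)·f(k) + (1).
From deg A=1, deg B=0, deg C=0: d=-1.
Bound -1 < 0, so the key equation has no polynomial solution.

not Gosper-summable; s_k does not exist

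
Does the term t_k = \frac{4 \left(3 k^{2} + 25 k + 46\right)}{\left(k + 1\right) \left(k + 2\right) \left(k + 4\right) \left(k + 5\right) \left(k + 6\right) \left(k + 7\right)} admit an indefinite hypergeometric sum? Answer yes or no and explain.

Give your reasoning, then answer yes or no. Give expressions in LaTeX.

Yes. s_k = \frac{k \left(k^{2} + 11 k + 34\right)}{6 \left(k^{3} + 11 k^{2} + 34 k + 24\right)}.

t_(k+1)/t_k = (k + 1)*(k + 4)*(25*k + 3*(k + 1)**2 + 71)/((k + 3)*(k + 8)*(3*k**2 + 25*k + 46)).
Factor: A=k + 1; B=k + 8; C=k**3 + 34*k**2/3 + 121*k/3 + 46.
Solve (k + 1)·f(k+1) − (k + 7)·f(k) = k**3 + 34*k**2/3 + 121*k/3 + 46.
Bound: deg f ≤ 6.
Solve for f: f(k) = k*(k + 2)*(k + 3)*(k + 5)*(k**2 + 11*k + 34)/72 (degree 6 ≤ 6).
Then R = B(k−1)f/C = k*(k + 2)*(k + 5)*(k + 7)*(k**2 + 11*k + 34)/(24*(3*k**2 + 25*k + 46)), so s_k = R(k)·t_k = k*(k**2 + 11*k + 34)/(6*(k**3 + 11*k**2 + 34*k + 24)).
Δs = 4*(3*k**2 + 25*k + 46)/(k**6 + 25*k**5 + 247*k**4 + 1219*k**3 + 3112*k**2 + 3796*k + 1680), as required.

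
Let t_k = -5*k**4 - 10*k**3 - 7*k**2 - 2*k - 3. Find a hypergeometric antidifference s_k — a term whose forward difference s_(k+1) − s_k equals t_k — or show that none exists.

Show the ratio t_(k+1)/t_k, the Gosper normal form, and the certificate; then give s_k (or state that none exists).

Compute t_(k+1)/t_k: get (5*k**4 + 30*k**3 + 67*k**2 + 66*k + 27)/(5*k**4 + 10*k**3 + 7*k**2 + 2*k + 3).
Normal form (A,B,C) = (1, 1, k**4 + 2*k**3 + 7*k**2/5 + 2*k/5 + 3/5).
Need (1)·f(k+1) − (1)·f(k) = k**4 + 2*k**3 + 7*k**2/5 + 2*k/5 + 3/5.
d = 5 from the (0,0,4) case.
Solve for f: f(k) = k*(k**4 - k**2 + 3)/5 (degree 5 ≤ 5).
Then R = B(k−1)f/C = k*(k**4 - k**2 + 3)/(5*k**4 + 10*k**3 + 7*k**2 + 2*k + 3), so s_k = R(k)·t_k = k*(-k**4 + k**2 - 3).
Δs = -5*k**4 - 10*k**3 - 7*k**2 - 2*k - 3, as required.

s_k = k*(-k**4 + k**2 - 3)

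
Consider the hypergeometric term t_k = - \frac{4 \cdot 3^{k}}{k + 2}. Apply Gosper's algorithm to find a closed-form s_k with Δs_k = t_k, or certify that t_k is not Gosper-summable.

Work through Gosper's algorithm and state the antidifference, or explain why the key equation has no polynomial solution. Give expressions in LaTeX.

The ratio is 3*(k + 2)/(k + 3).
So A=3*k + 6 and B=k + 3, with C=1.
Key eq: (3*k + 6)·f(k+1) = (k + 2)·f(k) + (1).
Bound: deg f ≤ -1.
deg f ≤ -1 is impossible — no certificate.

not Gosper-summable; s_k does not exist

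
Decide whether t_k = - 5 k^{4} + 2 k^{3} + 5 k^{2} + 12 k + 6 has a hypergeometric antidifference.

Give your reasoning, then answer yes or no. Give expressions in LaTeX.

Yes. s_k = k \left(- k^{4} + 3 k^{3} - k^{2} + 4 k + 1\right).

Ratio r(k) = (5*k**4 + 18*k**3 + 19*k**2 - 8*k - 20)/(5*k**4 - 2*k**3 - 5*k**2 - 12*k - 6).
Take A(k)=1, B(k)=1, C(k)=k**4 - 2*k**3/5 - k**2 - 12*k/5 - 6/5.
f must satisfy (1)·f(k+1) − (1)·f(k) = k**4 - 2*k**3/5 - k**2 - 12*k/5 - 6/5.
deg f ≤ 5 (via 0,0,4).
Solve for f: f(k) = k*(k**4 - 3*k**3 + k**2 - 4*k - 1)/5 (degree 5 ≤ 5).
R(k) = B(k−1)·f(k)/C(k) = k*(k**4 - 3*k**3 + k**2 - 4*k - 1)/(5*k**4 - 2*k**3 - 5*k**2 - 12*k - 6); s_k = R·t_k = k*(-k**4 + 3*k**3 - k**2 + 4*k + 1).
Check: Δs_k = -5*k**4 + 2*k**3 + 5*k**2 + 12*k + 6. ✓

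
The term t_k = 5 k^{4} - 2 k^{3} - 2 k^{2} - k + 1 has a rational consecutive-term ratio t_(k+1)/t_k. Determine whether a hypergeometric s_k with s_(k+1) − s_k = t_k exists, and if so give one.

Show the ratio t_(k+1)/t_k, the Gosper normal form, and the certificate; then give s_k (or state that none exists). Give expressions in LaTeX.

s_k = k^{5} - 3 k^{4} + 2 k^{3} + k

Step 1: r(k) = (5*k**4 + 18*k**3 + 22*k**2 + 9*k + 1)/(5*k**4 - 2*k**3 - 2*k**2 - k + 1).
A = 1, B = 1, C = k**4 - 2*k**3/5 - 2*k**2/5 - k/5 + 1/5.
Solve (1)·f(k+1) − (1)·f(k) = k**4 - 2*k**3/5 - 2*k**2/5 - k/5 + 1/5.
d = 5 from the (0,0,4) case.
Match coefficients ⇒ f(k) = k*(k**4 - 3*k**3 + 2*k**2 + 1)/5.
Then R = B(k−1)f/C = k*(k**4 - 3*k**3 + 2*k**2 + 1)/(5*k**4 - 2*k**3 - 2*k**2 - k + 1), so s_k = R(k)·t_k = k**5 - 3*k**4 + 2*k**3 + k.
s_(k+1) − s_k = 5*k**4 - 2*k**3 - 2*k**2 - k + 1 = t_k.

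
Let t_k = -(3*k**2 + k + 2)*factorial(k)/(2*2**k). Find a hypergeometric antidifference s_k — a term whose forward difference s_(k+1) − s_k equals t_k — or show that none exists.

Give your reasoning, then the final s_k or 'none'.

s_k = -(3*k + 1)*factorial(k)/2**k

r(k) = (k + 1)*(k + 3*(k + 1)**2 + 3)/(2*(3*k**2 + k + 2)) after simplifying.
Gosper form: A/B · C(k+1)/C(k) with A=k/2 + 1/2, B=1, C=k**2 + k/3 + 2/3.
Need (k/2 + 1/2)·f(k+1) − (1)·f(k) = k**2 + k/3 + 2/3.
From deg A=1, deg B=0, deg C=2: d=1.
Solving with deg f ≤ 1: f(k) = 2*(3*k + 1)/3.
R(k) = B(k−1)·f(k)/C(k) = 2*(3*k + 1)/(3*k**2 + k + 2); s_k = R·t_k = -(3*k + 1)*factorial(k)/2**k.
Δs = -(3*k**2 + k + 2)*factorial(k)/(2*2**k), as required.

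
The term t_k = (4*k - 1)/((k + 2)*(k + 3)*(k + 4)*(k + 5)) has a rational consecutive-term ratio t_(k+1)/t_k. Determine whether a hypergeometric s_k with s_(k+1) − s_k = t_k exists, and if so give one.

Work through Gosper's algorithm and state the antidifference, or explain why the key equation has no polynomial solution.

s_k = k*(k**2 + 9*k - 22)/(24*(k + 2)*(k + 3)*(k + 4))

Step 1: r(k) = (k + 2)*(4*k + 3)/((k + 6)*(4*k - 1)).
Take A(k)=k + 2, B(k)=k + 6, C(k)=k - 1/4.
Key eq: (k + 2)·f(k+1) = (k + 5)·f(k) + (k - 1/4).
Degrees (1,1,1) ⇒ d ≤ 3.
A polynomial solution: f(k) = k*(k - 2)*(k + 11)/96.
Certificate R = B(k−1)f/C = k*(k - 2)*(k + 5)*(k + 11)/(24*(4*k - 1)) gives s_k = k*(k**2 + 9*k - 22)/(24*(k + 2)*(k + 3)*(k + 4)).
Δs = (4*k - 1)/(k**4 + 14*k**3 + 71*k**2 + 154*k + 120), as required.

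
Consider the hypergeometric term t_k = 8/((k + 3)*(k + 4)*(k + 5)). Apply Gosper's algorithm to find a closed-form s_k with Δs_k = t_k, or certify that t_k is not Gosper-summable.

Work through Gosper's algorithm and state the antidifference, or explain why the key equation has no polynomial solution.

Ratio r(k) = (k + 3)/(k + 6).
Factor: A=k + 3; B=k + 6; C=1.
Key eq: (k + 3)·f(k+1) = (k + 5)·f(k) + (1).
Degrees (1,1,0) ⇒ d ≤ 2.
Match coefficients ⇒ f(k) = k*(k + 7)/24.
Get s_k = R·t_k = k*(k + 7)/(3*(k + 3)*(k + 4)) with R(k) = B(k−1)f(k)/C(k) = k*(k + 5)*(k + 7)/24.
Check: Δs_k = 8/(k**3 + 12*k**2 + 47*k + 60). ✓

s_k = k*(k + 7)/(3*(k + 3)*(k + 4))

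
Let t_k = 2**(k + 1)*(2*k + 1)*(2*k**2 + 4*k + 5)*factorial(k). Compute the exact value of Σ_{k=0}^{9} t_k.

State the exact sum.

r(k) = 2*(4*k**4 + 26*k**3 + 68*k**2 + 79*k + 33)/(4*k**3 + 10*k**2 + 14*k + 5) after simplifying.
Normal form (A,B,C) = (2*k + 2, 1, k**3 + 5*k**2/2 + 7*k/2 + 5/4).
f must satisfy (2*k + 2)·f(k+1) − (1)·f(k) = k**3 + 5*k**2/2 + 7*k/2 + 5/4.
d = 2 from the (1,0,3) case.
Match coefficients ⇒ f(k) = (2*k**2 + 1)/4.
Get s_k = R·t_k = 2**(k + 1)*(2*k**2 + 1)*factorial(k) with R(k) = B(k−1)f(k)/C(k) = (2*k**2 + 1)/((2*k + 1)*(2*k**2 + 4*k + 5)).
Check: Δs_k = 2**(k + 1)*(2*k + 1)*(2*k**2 + 4*k + 5)*factorial(k). ✓
Telescoping: Σ = s_(10) − s_(0) = 1493788262400 − (2) = 1493788262398.

Σ = 1493788262398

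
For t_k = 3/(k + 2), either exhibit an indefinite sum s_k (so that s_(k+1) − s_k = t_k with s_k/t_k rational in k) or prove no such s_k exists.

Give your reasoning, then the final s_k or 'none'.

not Gosper-summable; s_k does not exist

r(k) = (k + 2)/(k + 3) after simplifying.
Gosper form: A/B · C(k+1)/C(k) with A=k + 2, B=k + 3, C=1.
Key eq: (k + 2)·f(k+1) = (k + 2)·f(k) + (1).
Bound: deg f ≤ 0.
Put f(k) = c0: A·f(k+1) − B(k−1)·f(k) − C = -1; need -1 = 0 — inconsistent ⇒ no f, not summable.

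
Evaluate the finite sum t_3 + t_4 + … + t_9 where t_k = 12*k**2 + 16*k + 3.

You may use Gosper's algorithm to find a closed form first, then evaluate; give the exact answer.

t_(k+1)/t_k = (12*k**2 + 40*k + 31)/(12*k**2 + 16*k + 3).
Take A(k)=1, B(k)=1, C(k)=k**2 + 4*k/3 + 1/4.
f must satisfy (1)·f(k+1) − (1)·f(k) = k**2 + 4*k/3 + 1/4.
Bound: deg f ≤ 3.
Match coefficients ⇒ f(k) = k*(4*k**2 + 2*k - 3)/12.
R(k) = B(k−1)·f(k)/C(k) = k*(4*k**2 + 2*k - 3)/(12*k**2 + 16*k + 3); s_k = R·t_k = k*(4*k**2 + 2*k - 3).
Verify: 12*k**2 + 16*k + 3 matches t_k.
Telescoping: Σ = s_(10) − s_(3) = 4170 − (117) = 4053.

Σ = 4053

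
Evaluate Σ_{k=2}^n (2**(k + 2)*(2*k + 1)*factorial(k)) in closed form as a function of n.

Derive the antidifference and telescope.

S(n) = 8*2**n*factorial(n + 1) - 32

Compute t_(k+1)/t_k: get 2*(k + 1)*(2*k + 3)/(2*k + 1).
Factor: A=2*k + 2; B=1; C=k + 1/2.
Solve (2*k + 2)·f(k+1) − (1)·f(k) = k + 1/2.
Bound: deg f ≤ 0.
A polynomial solution: f(k) = 1/2.
Then R = B(k−1)f/C = 1/(2*k + 1), so s_k = R(k)·t_k = 2**(k + 2)*factorial(k).
Check: Δs_k = 2**(k + 2)*(2*k + 1)*factorial(k). ✓
Σ_(k=2)^n t_k = s_(n+1) − s_(2) = (2**(n + 3)*factorial(n + 1)) − (32), i.e. 8*2**n*factorial(n + 1) - 32.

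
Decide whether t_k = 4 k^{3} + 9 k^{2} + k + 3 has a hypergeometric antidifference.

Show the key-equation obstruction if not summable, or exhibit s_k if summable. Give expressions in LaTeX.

Yes. s_k = k \left(k^{3} + k^{2} - 3 k + 4\right).

Step 1: r(k) = (4*k**3 + 21*k**2 + 31*k + 17)/(4*k**3 + 9*k**2 + k + 3).
So A=1 and B=1, with C=k**3 + 9*k**2/4 + k/4 + 3/4.
Key eq: (1)·f(k+1) = (1)·f(k) + (k**3 + 9*k**2/4 + k/4 + 3/4).
Bound: deg f ≤ 4.
A polynomial solution: f(k) = k*(k**3 + k**2 - 3*k + 4)/4.
Get s_k = R·t_k = k*(k**3 + k**2 - 3*k + 4) with R(k) = B(k−1)f(k)/C(k) = k*(k**3 + k**2 - 3*k + 4)/(4*k**3 + 9*k**2 + k + 3).
Δs = 4*k**3 + 9*k**2 + k + 3, as required.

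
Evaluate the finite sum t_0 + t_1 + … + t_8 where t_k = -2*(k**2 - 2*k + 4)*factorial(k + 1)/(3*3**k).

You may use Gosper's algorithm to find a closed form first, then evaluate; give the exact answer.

Σ = -628172/243

Step 1: r(k) = (k + 2)*(-2*k + (k + 1)**2 + 2)/(3*(k**2 - 2*k + 4)).
Take A(k)=k/3 + 2/3, B(k)=1, C(k)=k**2 - 2*k + 4.
Key eq: (k/3 + 2/3)·f(k+1) = (1)·f(k) + (k**2 - 2*k + 4).
Bound: deg f ≤ 1.
Solve for f: f(k) = 3*(k - 2) (degree 1 ≤ 1).
So s_k = (B(k−1)f/C)·t_k = (3*(k - 2)/(k**2 - 2*k + 4))·t_k = -2*(k - 2)*factorial(k + 1)/3**k.
Δs = -2*(k**2 - 2*k + 4)*factorial(k + 1)/(3*3**k), as required.
Σ_(k=0)^(8) t_k = s_(9) − s_(0) = -627200/243 − (4) = -628172/243.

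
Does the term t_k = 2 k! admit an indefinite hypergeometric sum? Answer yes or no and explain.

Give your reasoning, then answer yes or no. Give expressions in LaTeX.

Compute t_(k+1)/t_k: get k + 1.
Take A(k)=k + 1, B(k)=1, C(k)=1.
Solve (k + 1)·f(k+1) − (1)·f(k) = 1.
Degrees (1,0,0) ⇒ d ≤ -1.
deg f ≤ -1 is impossible — no certificate.

No — t_k has no hypergeometric antidifference.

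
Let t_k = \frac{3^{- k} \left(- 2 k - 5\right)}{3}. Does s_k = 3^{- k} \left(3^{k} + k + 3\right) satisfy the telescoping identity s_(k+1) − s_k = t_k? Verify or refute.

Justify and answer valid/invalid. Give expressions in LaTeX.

Valid — Δs_k = t_k.

s_(k+1) = (3*3**k + k + 4)/(3*3**k)
s_(k+1) − s_k = (-2*k - 5)/(3*3**k)
(s_(k+1) − s_k) − t_k = 0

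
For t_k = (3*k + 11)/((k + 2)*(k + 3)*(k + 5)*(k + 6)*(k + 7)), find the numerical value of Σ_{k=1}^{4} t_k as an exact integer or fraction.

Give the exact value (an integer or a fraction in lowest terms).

Σ = 23/3465

Compute t_(k+1)/t_k: get (k + 2)*(k + 5)*(3*k + 14)/((k + 4)*(k + 8)*(3*k + 11)).
Normal form (A,B,C) = (k + 2, k + 8, k**2 + 23*k/3 + 44/3).
f must satisfy (k + 2)·f(k+1) − (k + 7)·f(k) = k**2 + 23*k/3 + 44/3.
Bound: deg f ≤ 5.
Coefficient equations give f(k) = k*(k + 3)*(k + 4)*(k**2 + 13*k + 52)/180.
So s_k = (B(k−1)f/C)·t_k = (k*(k + 3)*(k + 7)*(k**2 + 13*k + 52)/(60*(3*k + 11)))·t_k = k*(k**2 + 13*k + 52)/(60*(k**3 + 13*k**2 + 52*k + 60)).
Check: Δs_k = (3*k + 11)/(k**5 + 23*k**4 + 203*k**3 + 853*k**2 + 1692*k + 1260). ✓
Σ_(k=1)^(4) t_k = s_(5) − s_(1) = 71/4620 − (11/1260) = 23/3465.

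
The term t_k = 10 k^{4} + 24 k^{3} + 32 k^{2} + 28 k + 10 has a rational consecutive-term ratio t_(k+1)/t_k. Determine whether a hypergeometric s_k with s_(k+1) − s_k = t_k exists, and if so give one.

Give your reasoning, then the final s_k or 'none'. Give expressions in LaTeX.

s_k = k \left(2 k^{4} + k^{3} + 2 k^{2} + 4 k + 1\right)

Step 1: r(k) = (5*k**4 + 32*k**3 + 82*k**2 + 102*k + 52)/(5*k**4 + 12*k**3 + 16*k**2 + 14*k + 5).
Take A(k)=1, B(k)=1, C(k)=k**4 + 12*k**3/5 + 16*k**2/5 + 14*k/5 + 1.
Need (1)·f(k+1) − (1)·f(k) = k**4 + 12*k**3/5 + 16*k**2/5 + 14*k/5 + 1.
deg f ≤ 5 (via 0,0,4).
Coefficient equations give f(k) = k*(k + 1)*(2*k**3 - k**2 + 3*k + 1)/10.
So s_k = (B(k−1)f/C)·t_k = (k*(2*k**3 - k**2 + 3*k + 1)/(2*(5*k**3 + 7*k**2 + 9*k + 5)))·t_k = k*(2*k**4 + k**3 + 2*k**2 + 4*k + 1).
Check: Δs_k = 10*k**4 + 24*k**3 + 32*k**2 + 28*k + 10. ✓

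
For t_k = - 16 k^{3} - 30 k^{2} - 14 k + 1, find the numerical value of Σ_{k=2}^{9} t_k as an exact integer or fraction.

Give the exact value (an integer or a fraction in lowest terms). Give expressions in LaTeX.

t_(k+1)/t_k = (16*k**3 + 78*k**2 + 122*k + 59)/(16*k**3 + 30*k**2 + 14*k - 1).
A = 1, B = 1, C = k**3 + 15*k**2/8 + 7*k/8 - 1/16.
Set up (1)·f(k+1) − (1)·f(k) − (k**3 + 15*k**2/8 + 7*k/8 - 1/16) = 0.
Bound: deg f ≤ 4.
Match coefficients ⇒ f(k) = k*(4*k**3 + 2*k**2 - 4*k - 3)/16.
R(k) = B(k−1)·f(k)/C(k) = k*(4*k**3 + 2*k**2 - 4*k - 3)/(16*k**3 + 30*k**2 + 14*k - 1); s_k = R·t_k = k*(-4*k**3 - 2*k**2 + 4*k + 3).
s_(k+1) − s_k = -16*k**3 - 30*k**2 - 14*k + 1 = t_k.
Σ_(k=2)^(9) t_k = s_(10) − s_(2) = -41570 − (-58) = -41512.

Σ = -41512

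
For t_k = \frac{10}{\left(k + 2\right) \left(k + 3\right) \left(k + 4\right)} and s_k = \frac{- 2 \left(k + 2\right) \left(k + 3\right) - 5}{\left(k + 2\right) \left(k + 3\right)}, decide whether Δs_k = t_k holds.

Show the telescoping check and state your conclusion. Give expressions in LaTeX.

s_(k+1) = (-2*(k + 3)*(k + 4) - 5)/((k + 3)*(k + 4))
s_(k+1) − s_k = 10/(k**3 + 9*k**2 + 26*k + 24)
(s_(k+1) − s_k) − t_k = 0

valid (s_(k+1) − s_k reduces to t_k)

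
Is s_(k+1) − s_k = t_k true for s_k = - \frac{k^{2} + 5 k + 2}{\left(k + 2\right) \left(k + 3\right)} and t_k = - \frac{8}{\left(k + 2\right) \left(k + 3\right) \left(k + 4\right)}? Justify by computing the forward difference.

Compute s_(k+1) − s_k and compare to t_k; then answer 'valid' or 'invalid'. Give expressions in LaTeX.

valid; difference matches t_k

s_(k+1) = (-5*k - (k + 1)**2 - 7)/((k + 3)*(k + 4))
s_(k+1) − s_k = -8/(k**3 + 9*k**2 + 26*k + 24)
(s_(k+1) − s_k) − t_k = 0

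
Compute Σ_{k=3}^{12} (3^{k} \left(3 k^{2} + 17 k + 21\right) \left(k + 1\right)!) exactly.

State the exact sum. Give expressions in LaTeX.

Compute t_(k+1)/t_k: get 3*(3*k**3 + 29*k**2 + 87*k + 82)/(3*k**2 + 17*k + 21).
A = 3*k + 6, B = 1, C = k**2 + 17*k/3 + 7.
f must satisfy (3*k + 6)·f(k+1) − (1)·f(k) = k**2 + 17*k/3 + 7.
From deg A=1, deg B=0, deg C=2: d=1.
Match coefficients ⇒ f(k) = (k + 3)/3.
Get s_k = R·t_k = 3**k*(k + 3)*factorial(k + 1) with R(k) = B(k−1)f(k)/C(k) = (k + 3)/(3*k**2 + 17*k + 21).
s_(k+1) − s_k = 3**k*(3*k**2 + 17*k + 21)*factorial(k + 1) = t_k.
Σ_(k=3)^(12) t_k = s_(13) − s_(3) = 2223845676173721600 − (3888) = 2223845676173717712.

Σ = 2223845676173717712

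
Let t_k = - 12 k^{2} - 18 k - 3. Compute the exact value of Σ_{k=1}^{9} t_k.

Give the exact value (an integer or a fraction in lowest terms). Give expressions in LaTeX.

The ratio is (4*k**2 + 14*k + 11)/(4*k**2 + 6*k + 1).
Factor: A=1; B=1; C=k**2 + 3*k/2 + 1/4.
Solve (1)·f(k+1) − (1)·f(k) = k**2 + 3*k/2 + 1/4.
From deg A=0, deg B=0, deg C=2: d=3.
A polynomial solution: f(k) = k*(4*k**2 + 3*k - 4)/12.
Get s_k = R·t_k = k*(-4*k**2 - 3*k + 4) with R(k) = B(k−1)f(k)/C(k) = k*(4*k**2 + 3*k - 4)/(3*(4*k**2 + 6*k + 1)).
Check: Δs_k = -12*k**2 - 18*k - 3. ✓
Telescoping: Σ = s_(10) − s_(1) = -4260 − (-3) = -4257.

Σ = -4257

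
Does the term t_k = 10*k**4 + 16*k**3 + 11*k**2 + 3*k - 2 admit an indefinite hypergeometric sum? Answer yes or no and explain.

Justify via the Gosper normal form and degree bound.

Yes. s_k = k*(2*k**4 - k**3 - k**2 - 2).

Compute t_(k+1)/t_k: get (10*k**4 + 56*k**3 + 119*k**2 + 113*k + 38)/(10*k**4 + 16*k**3 + 11*k**2 + 3*k - 2).
So A=1 and B=1, with C=k**4 + 8*k**3/5 + 11*k**2/10 + 3*k/10 - 1/5.
Solve (1)·f(k+1) − (1)·f(k) = k**4 + 8*k**3/5 + 11*k**2/10 + 3*k/10 - 1/5.
deg f ≤ 5 (via 0,0,4).
Solving with deg f ≤ 5: f(k) = k*(k + 1)*(2*k**3 - 3*k**2 + 2*k - 2)/10.
Then R = B(k−1)f/C = k*(2*k**3 - 3*k**2 + 2*k - 2)/(10*k**3 + 6*k**2 + 5*k - 2), so s_k = R(k)·t_k = k*(2*k**4 - k**3 - k**2 - 2).
Verify: 10*k**4 + 16*k**3 + 11*k**2 + 3*k - 2 matches t_k.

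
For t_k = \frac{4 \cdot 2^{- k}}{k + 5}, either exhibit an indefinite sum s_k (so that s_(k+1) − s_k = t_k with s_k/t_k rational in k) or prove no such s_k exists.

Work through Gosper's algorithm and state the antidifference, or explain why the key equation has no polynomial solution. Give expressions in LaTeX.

none (Gosper's algorithm certifies no s_k)

t_(k+1)/t_k = (k + 5)/(2*(k + 6)).
A = k/2 + 5/2, B = k + 6, C = 1.
f must satisfy (k/2 + 5/2)·f(k+1) − (k + 5)·f(k) = 1.
deg f ≤ -1 (via 1,1,0).
Bound -1 < 0, so the key equation has no polynomial solution.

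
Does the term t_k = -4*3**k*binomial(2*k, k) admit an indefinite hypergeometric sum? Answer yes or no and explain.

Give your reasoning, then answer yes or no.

r(k) = 6*(2*k + 1)/(k + 1) after simplifying.
Factor: A=12*k + 6; B=k + 1; C=1.
Need (12*k + 6)·f(k+1) − (k)·f(k) = 1.
From deg A=1, deg B=1, deg C=0: d=-1.
Negative degree bound (-1): no f exists, t_k not Gosper-summable.

No — negative degree bound, so no certificate f.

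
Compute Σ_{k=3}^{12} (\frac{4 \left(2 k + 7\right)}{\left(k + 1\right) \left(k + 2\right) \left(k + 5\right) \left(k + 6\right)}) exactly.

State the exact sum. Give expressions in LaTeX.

Σ = 55/504

Step 1: r(k) = (k + 1)*(k + 5)*(2*k + 9)/((k + 3)*(k + 7)*(2*k + 7)).
So A=k + 1 and B=k + 7, with C=k**3 + 21*k**2/2 + 73*k/2 + 42.
f must satisfy (k + 1)·f(k+1) − (k + 6)·f(k) = k**3 + 21*k**2/2 + 73*k/2 + 42.
d = 5 from the (1,1,3) case.
Coefficient equations give f(k) = k*(k + 2)*(k + 3)*(k + 4)*(k + 6)/10.
Certificate R = B(k−1)f/C = k*(k + 2)*(k + 6)**2/(5*(2*k + 7)) gives s_k = 4*k*(k + 6)/(5*(k**2 + 6*k + 5)).
Check: Δs_k = 4*(2*k + 7)/(k**4 + 14*k**3 + 65*k**2 + 112*k + 60). ✓
Telescoping: Σ = s_(13) − s_(3) = 247/315 − (27/40) = 55/504.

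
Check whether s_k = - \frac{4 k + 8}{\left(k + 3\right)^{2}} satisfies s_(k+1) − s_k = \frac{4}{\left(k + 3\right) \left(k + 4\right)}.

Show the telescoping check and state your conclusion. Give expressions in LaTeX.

Invalid: residual \frac{4 \left(- 2 k - 7\right)}{k^{4} + 14 k^{3} + 73 k^{2} + 168 k + 144} ≠ 0.

s_(k+1) = 4*(-k - 3)/(k + 4)**2
s_(k+1) − s_k = 4*(k**2 + 5*k + 5)/(k**4 + 14*k**3 + 73*k**2 + 168*k + 144)
(s_(k+1) − s_k) − t_k = 4*(-2*k - 7)/(k**4 + 14*k**3 + 73*k**2 + 168*k + 144)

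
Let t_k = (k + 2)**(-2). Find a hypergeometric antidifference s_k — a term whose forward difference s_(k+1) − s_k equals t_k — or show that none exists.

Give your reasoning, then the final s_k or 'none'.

none (Gosper's algorithm certifies no s_k)

Ratio r(k) = (k + 2)**2/(k + 3)**2.
Take A(k)=k**2 + 4*k + 4, B(k)=k**2 + 6*k + 9, C(k)=1.
f must satisfy (k**2 + 4*k + 4)·f(k+1) − (k**2 + 4*k + 4)·f(k) = 1.
d = 0 from the (2,2,0) case.
Generic f = c0 gives residual -1; -1 = 0 cannot hold, so t_k is not Gosper-summable.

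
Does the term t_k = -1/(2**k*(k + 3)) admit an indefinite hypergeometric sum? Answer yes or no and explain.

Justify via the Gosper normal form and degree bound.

r(k) = (k + 3)/(2*(k + 4)) after simplifying.
Normal form (A,B,C) = (k/2 + 3/2, k + 4, 1).
Need (k/2 + 3/2)·f(k+1) − (k + 3)·f(k) = 1.
Degrees (1,1,0) ⇒ d ≤ -1.
Bound -1 < 0, so the key equation has no polynomial solution.

No. Not Gosper-summable.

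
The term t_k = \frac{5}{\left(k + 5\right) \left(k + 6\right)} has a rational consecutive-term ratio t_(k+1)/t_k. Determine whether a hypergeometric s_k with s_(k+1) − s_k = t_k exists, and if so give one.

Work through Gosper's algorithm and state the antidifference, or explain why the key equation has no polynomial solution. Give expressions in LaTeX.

s_k = \frac{k}{k + 5}

Ratio r(k) = (k + 5)/(k + 7).
A = k + 5, B = k + 7, C = 1.
Solve (k + 5)·f(k+1) − (k + 6)·f(k) = 1.
Bound: deg f ≤ 1.
Coefficient equations give f(k) = k/5.
Then R = B(k−1)f/C = k*(k + 6)/5, so s_k = R(k)·t_k = k/(k + 5).
s_(k+1) − s_k = 5/(k**2 + 11*k + 30) = t_k.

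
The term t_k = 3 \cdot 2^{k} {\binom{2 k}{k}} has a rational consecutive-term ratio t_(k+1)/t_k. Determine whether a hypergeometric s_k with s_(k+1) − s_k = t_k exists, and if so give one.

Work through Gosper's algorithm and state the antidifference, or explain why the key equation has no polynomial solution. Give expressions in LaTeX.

Compute t_(k+1)/t_k: get 4*(2*k + 1)/(k + 1).
Gosper form: A/B · C(k+1)/C(k) with A=8*k + 4, B=k + 1, C=1.
f must satisfy (8*k + 4)·f(k+1) − (k)·f(k) = 1.
Bound: deg f ≤ -1.
Negative degree bound (-1): no f exists, t_k not Gosper-summable.

no hypergeometric antidifference exists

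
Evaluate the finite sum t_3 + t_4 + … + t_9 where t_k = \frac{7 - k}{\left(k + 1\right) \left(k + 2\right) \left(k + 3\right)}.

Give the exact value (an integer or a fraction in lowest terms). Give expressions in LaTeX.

Σ = 7/132

r(k) = (k - 6)*(k + 1)/((k - 7)*(k + 4)) after simplifying.
So A=k + 1 and B=k + 4, with C=k - 7.
f must satisfy (k + 1)·f(k+1) − (k + 3)·f(k) = k - 7.
deg f ≤ 2 (via 1,1,1).
Coefficient equations give f(k) = -k*(3*k + 11)/2.
Certificate R = B(k−1)f/C = -k*(k + 3)*(3*k + 11)/(2*(k - 7)) gives s_k = k*(3*k + 11)/(2*(k + 1)*(k + 2)).
Check: Δs_k = (7 - k)/(k**3 + 6*k**2 + 11*k + 6). ✓
Telescoping: Σ = s_(10) − s_(3) = 205/132 − (3/2) = 7/132.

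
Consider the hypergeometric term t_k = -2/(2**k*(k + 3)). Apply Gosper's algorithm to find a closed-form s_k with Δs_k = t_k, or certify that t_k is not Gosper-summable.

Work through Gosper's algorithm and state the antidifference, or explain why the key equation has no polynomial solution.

Step 1: r(k) = (k + 3)/(2*(k + 4)).
Factor: A=k/2 + 3/2; B=k + 4; C=1.
Set up (k/2 + 3/2)·f(k+1) − (k + 3)·f(k) − (1) = 0.
Bound: deg f ≤ -1.
deg f ≤ -1 is impossible — no certificate.

none — t_k is not Gosper-summable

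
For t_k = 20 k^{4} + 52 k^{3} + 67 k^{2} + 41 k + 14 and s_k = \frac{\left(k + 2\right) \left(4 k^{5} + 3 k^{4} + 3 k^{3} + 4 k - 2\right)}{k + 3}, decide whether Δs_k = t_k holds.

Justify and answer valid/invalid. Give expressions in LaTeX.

Invalid: residual \frac{- 16 k^{5} - 109 k^{4} - 220 k^{3} - 242 k^{2} - 133 k - 44}{k^{2} + 7 k + 12} ≠ 0.

s_(k+1) = (k + 3)*(4*k + 4*(k + 1)**5 + 3*(k + 1)**4 + 3*(k + 1)**3 + 2)/(k + 4)
s_(k+1) − s_k = (20*k**6 + 176*k**5 + 562*k**4 + 914*k**3 + 863*k**2 + 457*k + 124)/(k**2 + 7*k + 12)
(s_(k+1) − s_k) − t_k = (-16*k**5 - 109*k**4 - 220*k**3 - 242*k**2 - 133*k - 44)/(k**2 + 7*k + 12)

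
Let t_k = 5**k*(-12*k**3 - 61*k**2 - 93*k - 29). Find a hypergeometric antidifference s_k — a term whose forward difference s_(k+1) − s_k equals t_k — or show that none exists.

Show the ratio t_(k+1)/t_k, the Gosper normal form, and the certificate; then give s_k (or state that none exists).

t_(k+1)/t_k = 5*(12*k**3 + 97*k**2 + 251*k + 195)/(12*k**3 + 61*k**2 + 93*k + 29).
A = 5, B = 1, C = k**3 + 61*k**2/12 + 31*k/4 + 29/12.
Need (5)·f(k+1) − (1)·f(k) = k**3 + 61*k**2/12 + 31*k/4 + 29/12.
Degrees (0,0,3) ⇒ d ≤ 3.
Solving with deg f ≤ 3: f(k) = (3*k - 2)*(k**2 + 2*k + 2)/12.
R(k) = B(k−1)·f(k)/C(k) = (3*k - 2)*(k**2 + 2*k + 2)/(12*k**3 + 61*k**2 + 93*k + 29); s_k = R·t_k = 5**k*(-3*k**3 - 4*k**2 - 2*k + 4).
Verify: 5**k*(-12*k**3 - 61*k**2 - 93*k - 29) matches t_k.

s_k = 5**k*(-3*k**3 - 4*k**2 - 2*k + 4)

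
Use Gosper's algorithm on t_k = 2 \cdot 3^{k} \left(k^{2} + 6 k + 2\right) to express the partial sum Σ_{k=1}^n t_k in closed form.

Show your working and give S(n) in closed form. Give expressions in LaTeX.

The ratio is 3*(k**2 + 8*k + 9)/(k**2 + 6*k + 2).
Take A(k)=3, B(k)=1, C(k)=k**2 + 6*k + 2.
Solve (3)·f(k+1) − (1)·f(k) = k**2 + 6*k + 2.
deg f ≤ 2 (via 0,0,2).
Solving with deg f ≤ 2: f(k) = (k - 1)*(k + 4)/2.
So s_k = (B(k−1)f/C)·t_k = ((k - 1)*(k + 4)/(2*(k**2 + 6*k + 2)))·t_k = 3**k*(k**2 + 3*k - 4).
Check: Δs_k = 2*3**k*(k**2 + 6*k + 2). ✓
Σ_(k=1)^n t_k = s_(n+1) − s_(1) = (3**(n + 1)*n*(n + 5)) − (0), i.e. 3**(n + 1)*n*(n + 5).

S(n) = 3^{n + 1} n \left(n + 5\right)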